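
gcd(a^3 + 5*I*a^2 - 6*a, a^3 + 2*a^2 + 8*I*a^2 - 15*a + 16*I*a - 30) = a + 3*I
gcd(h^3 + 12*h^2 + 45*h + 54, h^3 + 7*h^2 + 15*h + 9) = h^2 + 6*h + 9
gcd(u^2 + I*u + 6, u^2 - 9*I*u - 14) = u - 2*I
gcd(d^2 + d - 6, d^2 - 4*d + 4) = d - 2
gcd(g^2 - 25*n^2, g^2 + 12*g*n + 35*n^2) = g + 5*n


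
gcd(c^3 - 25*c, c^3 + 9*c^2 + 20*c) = c^2 + 5*c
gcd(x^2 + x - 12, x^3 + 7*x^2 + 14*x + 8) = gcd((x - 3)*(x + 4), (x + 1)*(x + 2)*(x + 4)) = x + 4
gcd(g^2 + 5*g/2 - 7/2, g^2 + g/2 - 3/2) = g - 1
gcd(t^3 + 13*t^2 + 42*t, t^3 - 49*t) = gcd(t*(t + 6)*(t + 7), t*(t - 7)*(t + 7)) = t^2 + 7*t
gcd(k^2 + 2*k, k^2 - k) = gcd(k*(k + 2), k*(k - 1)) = k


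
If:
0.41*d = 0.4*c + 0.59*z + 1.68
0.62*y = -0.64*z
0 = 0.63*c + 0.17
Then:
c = -0.27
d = 1.4390243902439*z + 3.83430120015486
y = -1.03225806451613*z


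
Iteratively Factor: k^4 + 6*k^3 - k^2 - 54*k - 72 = (k + 2)*(k^3 + 4*k^2 - 9*k - 36) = (k + 2)*(k + 3)*(k^2 + k - 12) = (k - 3)*(k + 2)*(k + 3)*(k + 4)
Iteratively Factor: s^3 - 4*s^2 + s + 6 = (s - 2)*(s^2 - 2*s - 3) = (s - 2)*(s + 1)*(s - 3)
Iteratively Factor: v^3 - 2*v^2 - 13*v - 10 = (v - 5)*(v^2 + 3*v + 2) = (v - 5)*(v + 2)*(v + 1)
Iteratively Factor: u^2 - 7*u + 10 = (u - 2)*(u - 5)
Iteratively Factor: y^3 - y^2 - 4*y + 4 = (y + 2)*(y^2 - 3*y + 2) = (y - 1)*(y + 2)*(y - 2)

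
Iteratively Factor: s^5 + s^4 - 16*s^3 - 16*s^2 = (s)*(s^4 + s^3 - 16*s^2 - 16*s) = s*(s + 4)*(s^3 - 3*s^2 - 4*s) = s*(s + 1)*(s + 4)*(s^2 - 4*s) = s^2*(s + 1)*(s + 4)*(s - 4)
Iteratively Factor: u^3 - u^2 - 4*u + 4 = (u - 2)*(u^2 + u - 2) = (u - 2)*(u - 1)*(u + 2)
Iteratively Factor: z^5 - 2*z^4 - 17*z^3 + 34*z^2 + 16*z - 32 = (z - 2)*(z^4 - 17*z^2 + 16) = (z - 4)*(z - 2)*(z^3 + 4*z^2 - z - 4) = (z - 4)*(z - 2)*(z + 4)*(z^2 - 1) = (z - 4)*(z - 2)*(z - 1)*(z + 4)*(z + 1)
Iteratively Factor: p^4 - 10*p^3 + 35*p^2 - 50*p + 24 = (p - 2)*(p^3 - 8*p^2 + 19*p - 12) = (p - 3)*(p - 2)*(p^2 - 5*p + 4) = (p - 3)*(p - 2)*(p - 1)*(p - 4)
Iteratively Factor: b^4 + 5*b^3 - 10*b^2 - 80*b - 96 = (b - 4)*(b^3 + 9*b^2 + 26*b + 24) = (b - 4)*(b + 2)*(b^2 + 7*b + 12) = (b - 4)*(b + 2)*(b + 3)*(b + 4)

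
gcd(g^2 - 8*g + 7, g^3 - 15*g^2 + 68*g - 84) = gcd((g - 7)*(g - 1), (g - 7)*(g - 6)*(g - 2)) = g - 7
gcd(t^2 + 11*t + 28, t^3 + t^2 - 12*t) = t + 4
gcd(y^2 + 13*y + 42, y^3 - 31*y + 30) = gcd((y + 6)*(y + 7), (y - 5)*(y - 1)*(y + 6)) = y + 6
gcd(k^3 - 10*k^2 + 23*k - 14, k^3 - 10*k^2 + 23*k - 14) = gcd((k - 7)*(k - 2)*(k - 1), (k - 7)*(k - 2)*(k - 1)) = k^3 - 10*k^2 + 23*k - 14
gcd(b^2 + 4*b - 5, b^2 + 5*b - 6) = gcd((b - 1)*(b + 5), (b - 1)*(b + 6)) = b - 1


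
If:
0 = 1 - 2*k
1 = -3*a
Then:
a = -1/3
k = 1/2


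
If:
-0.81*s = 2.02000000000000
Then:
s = -2.49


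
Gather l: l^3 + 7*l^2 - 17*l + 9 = l^3 + 7*l^2 - 17*l + 9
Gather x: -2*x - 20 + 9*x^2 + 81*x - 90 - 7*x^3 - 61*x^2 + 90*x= -7*x^3 - 52*x^2 + 169*x - 110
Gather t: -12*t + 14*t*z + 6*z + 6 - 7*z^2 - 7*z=t*(14*z - 12) - 7*z^2 - z + 6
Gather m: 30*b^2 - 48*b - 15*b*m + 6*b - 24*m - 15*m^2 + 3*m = 30*b^2 - 42*b - 15*m^2 + m*(-15*b - 21)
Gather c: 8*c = 8*c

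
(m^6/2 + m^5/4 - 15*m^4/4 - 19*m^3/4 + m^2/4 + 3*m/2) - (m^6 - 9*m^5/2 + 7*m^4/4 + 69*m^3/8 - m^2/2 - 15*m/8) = -m^6/2 + 19*m^5/4 - 11*m^4/2 - 107*m^3/8 + 3*m^2/4 + 27*m/8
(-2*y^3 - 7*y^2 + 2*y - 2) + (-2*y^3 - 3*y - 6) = -4*y^3 - 7*y^2 - y - 8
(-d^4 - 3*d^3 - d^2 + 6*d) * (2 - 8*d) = 8*d^5 + 22*d^4 + 2*d^3 - 50*d^2 + 12*d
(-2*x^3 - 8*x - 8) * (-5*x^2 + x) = 10*x^5 - 2*x^4 + 40*x^3 + 32*x^2 - 8*x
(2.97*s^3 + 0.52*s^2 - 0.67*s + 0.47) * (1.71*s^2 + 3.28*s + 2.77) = 5.0787*s^5 + 10.6308*s^4 + 8.7868*s^3 + 0.0465*s^2 - 0.3143*s + 1.3019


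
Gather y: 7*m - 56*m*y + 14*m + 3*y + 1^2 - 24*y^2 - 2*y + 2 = 21*m - 24*y^2 + y*(1 - 56*m) + 3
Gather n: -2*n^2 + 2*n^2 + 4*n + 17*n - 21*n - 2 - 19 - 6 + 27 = 0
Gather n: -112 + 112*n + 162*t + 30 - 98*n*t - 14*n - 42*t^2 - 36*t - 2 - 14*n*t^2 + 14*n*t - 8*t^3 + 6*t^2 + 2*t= n*(-14*t^2 - 84*t + 98) - 8*t^3 - 36*t^2 + 128*t - 84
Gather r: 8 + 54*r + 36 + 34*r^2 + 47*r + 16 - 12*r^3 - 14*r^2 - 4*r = -12*r^3 + 20*r^2 + 97*r + 60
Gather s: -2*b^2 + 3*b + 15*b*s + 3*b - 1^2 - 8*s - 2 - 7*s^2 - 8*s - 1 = -2*b^2 + 6*b - 7*s^2 + s*(15*b - 16) - 4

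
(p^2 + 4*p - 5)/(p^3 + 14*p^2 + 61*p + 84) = (p^2 + 4*p - 5)/(p^3 + 14*p^2 + 61*p + 84)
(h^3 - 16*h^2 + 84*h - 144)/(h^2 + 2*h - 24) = (h^2 - 12*h + 36)/(h + 6)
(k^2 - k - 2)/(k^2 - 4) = (k + 1)/(k + 2)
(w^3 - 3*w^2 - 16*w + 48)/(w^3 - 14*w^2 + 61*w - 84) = (w + 4)/(w - 7)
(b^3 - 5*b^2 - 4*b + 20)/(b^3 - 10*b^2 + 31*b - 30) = (b + 2)/(b - 3)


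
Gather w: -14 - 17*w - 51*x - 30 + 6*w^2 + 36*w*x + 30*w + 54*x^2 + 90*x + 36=6*w^2 + w*(36*x + 13) + 54*x^2 + 39*x - 8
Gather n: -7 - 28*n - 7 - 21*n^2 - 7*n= -21*n^2 - 35*n - 14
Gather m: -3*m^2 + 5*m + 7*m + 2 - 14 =-3*m^2 + 12*m - 12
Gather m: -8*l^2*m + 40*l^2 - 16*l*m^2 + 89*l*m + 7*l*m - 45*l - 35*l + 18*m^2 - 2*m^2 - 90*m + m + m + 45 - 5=40*l^2 - 80*l + m^2*(16 - 16*l) + m*(-8*l^2 + 96*l - 88) + 40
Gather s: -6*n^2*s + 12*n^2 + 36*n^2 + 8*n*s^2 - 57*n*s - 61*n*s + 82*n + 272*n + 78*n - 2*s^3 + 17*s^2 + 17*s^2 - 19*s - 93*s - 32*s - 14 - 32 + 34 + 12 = 48*n^2 + 432*n - 2*s^3 + s^2*(8*n + 34) + s*(-6*n^2 - 118*n - 144)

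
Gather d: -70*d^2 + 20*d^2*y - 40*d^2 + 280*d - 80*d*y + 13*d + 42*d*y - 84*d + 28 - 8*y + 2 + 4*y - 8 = d^2*(20*y - 110) + d*(209 - 38*y) - 4*y + 22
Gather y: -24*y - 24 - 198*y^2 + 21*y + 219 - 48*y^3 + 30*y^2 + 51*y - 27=-48*y^3 - 168*y^2 + 48*y + 168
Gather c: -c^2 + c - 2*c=-c^2 - c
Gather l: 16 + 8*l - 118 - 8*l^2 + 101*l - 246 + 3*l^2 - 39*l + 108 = -5*l^2 + 70*l - 240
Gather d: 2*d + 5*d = 7*d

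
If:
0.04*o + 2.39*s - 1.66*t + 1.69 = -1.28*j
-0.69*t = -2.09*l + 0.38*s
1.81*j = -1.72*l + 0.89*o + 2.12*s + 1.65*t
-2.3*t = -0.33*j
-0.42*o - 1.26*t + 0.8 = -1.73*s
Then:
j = -0.49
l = -0.11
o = 0.08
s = -0.49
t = -0.07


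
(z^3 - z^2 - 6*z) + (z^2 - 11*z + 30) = z^3 - 17*z + 30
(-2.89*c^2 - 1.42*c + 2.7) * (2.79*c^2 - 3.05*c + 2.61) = -8.0631*c^4 + 4.8527*c^3 + 4.3211*c^2 - 11.9412*c + 7.047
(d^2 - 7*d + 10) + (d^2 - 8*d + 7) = 2*d^2 - 15*d + 17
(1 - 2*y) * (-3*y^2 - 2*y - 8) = 6*y^3 + y^2 + 14*y - 8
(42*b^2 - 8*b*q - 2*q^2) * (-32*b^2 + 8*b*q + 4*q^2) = -1344*b^4 + 592*b^3*q + 168*b^2*q^2 - 48*b*q^3 - 8*q^4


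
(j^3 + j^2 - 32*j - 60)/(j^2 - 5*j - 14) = (j^2 - j - 30)/(j - 7)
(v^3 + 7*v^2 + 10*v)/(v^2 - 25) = v*(v + 2)/(v - 5)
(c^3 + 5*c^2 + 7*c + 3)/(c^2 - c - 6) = (c^3 + 5*c^2 + 7*c + 3)/(c^2 - c - 6)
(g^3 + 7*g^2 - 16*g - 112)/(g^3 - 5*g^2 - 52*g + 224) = (g + 4)/(g - 8)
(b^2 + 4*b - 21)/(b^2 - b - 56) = (b - 3)/(b - 8)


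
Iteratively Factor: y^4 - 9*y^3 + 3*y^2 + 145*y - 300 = (y - 3)*(y^3 - 6*y^2 - 15*y + 100) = (y - 3)*(y + 4)*(y^2 - 10*y + 25) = (y - 5)*(y - 3)*(y + 4)*(y - 5)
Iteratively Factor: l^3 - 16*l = (l + 4)*(l^2 - 4*l) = (l - 4)*(l + 4)*(l)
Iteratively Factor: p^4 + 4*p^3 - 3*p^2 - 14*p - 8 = (p + 1)*(p^3 + 3*p^2 - 6*p - 8) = (p + 1)*(p + 4)*(p^2 - p - 2) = (p - 2)*(p + 1)*(p + 4)*(p + 1)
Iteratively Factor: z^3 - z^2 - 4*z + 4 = (z - 2)*(z^2 + z - 2) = (z - 2)*(z + 2)*(z - 1)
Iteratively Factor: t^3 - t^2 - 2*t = (t + 1)*(t^2 - 2*t) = (t - 2)*(t + 1)*(t)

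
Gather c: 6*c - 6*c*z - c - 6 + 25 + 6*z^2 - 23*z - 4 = c*(5 - 6*z) + 6*z^2 - 23*z + 15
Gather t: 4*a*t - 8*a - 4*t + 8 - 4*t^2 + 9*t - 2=-8*a - 4*t^2 + t*(4*a + 5) + 6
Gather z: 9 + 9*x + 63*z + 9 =9*x + 63*z + 18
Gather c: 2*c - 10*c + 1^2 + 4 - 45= -8*c - 40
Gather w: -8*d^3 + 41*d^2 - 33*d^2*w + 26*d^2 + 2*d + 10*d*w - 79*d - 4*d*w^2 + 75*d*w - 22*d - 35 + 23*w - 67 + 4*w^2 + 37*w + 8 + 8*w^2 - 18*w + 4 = -8*d^3 + 67*d^2 - 99*d + w^2*(12 - 4*d) + w*(-33*d^2 + 85*d + 42) - 90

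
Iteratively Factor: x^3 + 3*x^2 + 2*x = (x + 1)*(x^2 + 2*x) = (x + 1)*(x + 2)*(x)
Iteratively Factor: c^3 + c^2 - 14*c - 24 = (c - 4)*(c^2 + 5*c + 6) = (c - 4)*(c + 3)*(c + 2)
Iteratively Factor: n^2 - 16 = (n - 4)*(n + 4)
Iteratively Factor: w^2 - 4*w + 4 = (w - 2)*(w - 2)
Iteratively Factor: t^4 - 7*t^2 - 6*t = (t + 1)*(t^3 - t^2 - 6*t) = (t - 3)*(t + 1)*(t^2 + 2*t) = t*(t - 3)*(t + 1)*(t + 2)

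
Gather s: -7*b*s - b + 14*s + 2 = -b + s*(14 - 7*b) + 2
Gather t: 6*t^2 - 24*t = 6*t^2 - 24*t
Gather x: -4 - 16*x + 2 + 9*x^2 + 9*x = 9*x^2 - 7*x - 2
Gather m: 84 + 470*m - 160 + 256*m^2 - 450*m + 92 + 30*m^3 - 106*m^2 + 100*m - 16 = 30*m^3 + 150*m^2 + 120*m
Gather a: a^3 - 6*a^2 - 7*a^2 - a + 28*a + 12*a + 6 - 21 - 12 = a^3 - 13*a^2 + 39*a - 27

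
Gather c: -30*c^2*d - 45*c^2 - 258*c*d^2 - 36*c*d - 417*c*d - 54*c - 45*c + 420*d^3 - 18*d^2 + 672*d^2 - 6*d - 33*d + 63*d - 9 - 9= c^2*(-30*d - 45) + c*(-258*d^2 - 453*d - 99) + 420*d^3 + 654*d^2 + 24*d - 18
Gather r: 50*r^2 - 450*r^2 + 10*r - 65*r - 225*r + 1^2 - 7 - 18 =-400*r^2 - 280*r - 24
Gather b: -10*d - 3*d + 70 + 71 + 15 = 156 - 13*d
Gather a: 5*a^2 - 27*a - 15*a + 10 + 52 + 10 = 5*a^2 - 42*a + 72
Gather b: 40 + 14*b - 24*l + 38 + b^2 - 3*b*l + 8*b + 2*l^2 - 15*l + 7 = b^2 + b*(22 - 3*l) + 2*l^2 - 39*l + 85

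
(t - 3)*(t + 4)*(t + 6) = t^3 + 7*t^2 - 6*t - 72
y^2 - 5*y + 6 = (y - 3)*(y - 2)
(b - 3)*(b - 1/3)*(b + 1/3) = b^3 - 3*b^2 - b/9 + 1/3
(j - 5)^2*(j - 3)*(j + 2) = j^4 - 11*j^3 + 29*j^2 + 35*j - 150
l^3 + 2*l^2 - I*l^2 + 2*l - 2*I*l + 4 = (l + 2)*(l - 2*I)*(l + I)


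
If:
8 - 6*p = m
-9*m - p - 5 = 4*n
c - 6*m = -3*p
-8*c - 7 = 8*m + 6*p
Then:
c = -251/118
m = 17/59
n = -3143/1416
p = 455/354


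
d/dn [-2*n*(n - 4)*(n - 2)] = -6*n^2 + 24*n - 16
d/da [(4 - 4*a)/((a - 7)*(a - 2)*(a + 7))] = 4*(2*a^3 - 5*a^2 + 4*a - 49)/(a^6 - 4*a^5 - 94*a^4 + 392*a^3 + 2009*a^2 - 9604*a + 9604)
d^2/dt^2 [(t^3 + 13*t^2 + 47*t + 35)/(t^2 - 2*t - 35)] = 224/(t^3 - 21*t^2 + 147*t - 343)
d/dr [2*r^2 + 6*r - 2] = 4*r + 6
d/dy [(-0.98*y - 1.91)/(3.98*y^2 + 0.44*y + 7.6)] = (3.9004*y^2 + 15.2036*y - 6.6076)/(15.8404*y^4 + 3.5024*y^3 + 60.6896*y^2 + 6.688*y + 57.76)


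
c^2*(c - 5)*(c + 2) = c^4 - 3*c^3 - 10*c^2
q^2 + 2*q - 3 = (q - 1)*(q + 3)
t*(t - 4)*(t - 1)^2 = t^4 - 6*t^3 + 9*t^2 - 4*t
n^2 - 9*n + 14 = (n - 7)*(n - 2)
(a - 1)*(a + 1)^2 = a^3 + a^2 - a - 1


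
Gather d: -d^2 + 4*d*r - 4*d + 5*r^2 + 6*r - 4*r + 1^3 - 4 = -d^2 + d*(4*r - 4) + 5*r^2 + 2*r - 3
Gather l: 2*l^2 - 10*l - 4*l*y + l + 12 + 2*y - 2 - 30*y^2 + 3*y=2*l^2 + l*(-4*y - 9) - 30*y^2 + 5*y + 10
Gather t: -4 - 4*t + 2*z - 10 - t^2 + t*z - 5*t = -t^2 + t*(z - 9) + 2*z - 14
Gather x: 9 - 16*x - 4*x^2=-4*x^2 - 16*x + 9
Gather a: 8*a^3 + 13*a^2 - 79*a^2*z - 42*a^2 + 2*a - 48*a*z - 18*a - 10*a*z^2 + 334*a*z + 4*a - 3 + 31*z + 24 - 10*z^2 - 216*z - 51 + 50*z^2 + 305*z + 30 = 8*a^3 + a^2*(-79*z - 29) + a*(-10*z^2 + 286*z - 12) + 40*z^2 + 120*z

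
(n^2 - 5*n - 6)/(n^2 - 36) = (n + 1)/(n + 6)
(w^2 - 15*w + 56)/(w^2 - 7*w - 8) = (w - 7)/(w + 1)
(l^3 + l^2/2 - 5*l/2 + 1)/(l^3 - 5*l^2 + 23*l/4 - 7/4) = 2*(l + 2)/(2*l - 7)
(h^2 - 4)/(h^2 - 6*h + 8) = (h + 2)/(h - 4)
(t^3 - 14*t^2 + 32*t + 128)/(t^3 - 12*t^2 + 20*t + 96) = (t - 8)/(t - 6)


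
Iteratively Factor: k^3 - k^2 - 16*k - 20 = (k + 2)*(k^2 - 3*k - 10) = (k + 2)^2*(k - 5)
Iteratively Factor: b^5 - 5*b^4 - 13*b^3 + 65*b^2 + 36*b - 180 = (b - 3)*(b^4 - 2*b^3 - 19*b^2 + 8*b + 60) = (b - 3)*(b + 3)*(b^3 - 5*b^2 - 4*b + 20) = (b - 3)*(b + 2)*(b + 3)*(b^2 - 7*b + 10) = (b - 5)*(b - 3)*(b + 2)*(b + 3)*(b - 2)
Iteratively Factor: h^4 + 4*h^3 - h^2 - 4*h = (h - 1)*(h^3 + 5*h^2 + 4*h) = h*(h - 1)*(h^2 + 5*h + 4) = h*(h - 1)*(h + 4)*(h + 1)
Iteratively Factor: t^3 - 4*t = (t + 2)*(t^2 - 2*t) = (t - 2)*(t + 2)*(t)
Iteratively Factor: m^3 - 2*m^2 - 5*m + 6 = (m - 3)*(m^2 + m - 2) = (m - 3)*(m + 2)*(m - 1)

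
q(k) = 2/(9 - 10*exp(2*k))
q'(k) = 40*exp(2*k)/(9 - 10*exp(2*k))^2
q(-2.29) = 0.22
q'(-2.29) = 0.01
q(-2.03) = 0.23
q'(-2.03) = 0.01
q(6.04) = -0.00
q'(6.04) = 0.00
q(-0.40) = 0.44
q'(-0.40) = 0.88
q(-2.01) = 0.23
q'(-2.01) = 0.01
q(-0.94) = 0.27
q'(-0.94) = 0.11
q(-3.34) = 0.22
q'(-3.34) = 0.00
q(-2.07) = 0.23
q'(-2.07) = 0.01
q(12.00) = 0.00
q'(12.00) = 0.00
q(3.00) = 0.00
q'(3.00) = 0.00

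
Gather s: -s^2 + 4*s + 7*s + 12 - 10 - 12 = -s^2 + 11*s - 10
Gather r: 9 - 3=6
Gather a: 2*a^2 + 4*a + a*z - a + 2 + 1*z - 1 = 2*a^2 + a*(z + 3) + z + 1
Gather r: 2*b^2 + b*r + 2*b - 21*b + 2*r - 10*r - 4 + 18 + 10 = 2*b^2 - 19*b + r*(b - 8) + 24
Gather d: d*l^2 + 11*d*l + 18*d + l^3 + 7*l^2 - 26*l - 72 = d*(l^2 + 11*l + 18) + l^3 + 7*l^2 - 26*l - 72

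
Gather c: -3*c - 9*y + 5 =-3*c - 9*y + 5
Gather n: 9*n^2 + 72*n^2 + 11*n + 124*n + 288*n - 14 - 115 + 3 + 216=81*n^2 + 423*n + 90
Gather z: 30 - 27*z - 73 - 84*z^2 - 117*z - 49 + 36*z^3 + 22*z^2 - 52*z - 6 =36*z^3 - 62*z^2 - 196*z - 98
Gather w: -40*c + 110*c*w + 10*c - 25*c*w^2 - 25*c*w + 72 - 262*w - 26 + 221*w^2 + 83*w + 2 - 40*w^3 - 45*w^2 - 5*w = -30*c - 40*w^3 + w^2*(176 - 25*c) + w*(85*c - 184) + 48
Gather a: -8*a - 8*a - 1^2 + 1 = -16*a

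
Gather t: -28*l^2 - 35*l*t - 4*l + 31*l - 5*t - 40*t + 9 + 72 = -28*l^2 + 27*l + t*(-35*l - 45) + 81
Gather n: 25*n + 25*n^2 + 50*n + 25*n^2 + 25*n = 50*n^2 + 100*n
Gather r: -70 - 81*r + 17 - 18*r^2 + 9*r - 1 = -18*r^2 - 72*r - 54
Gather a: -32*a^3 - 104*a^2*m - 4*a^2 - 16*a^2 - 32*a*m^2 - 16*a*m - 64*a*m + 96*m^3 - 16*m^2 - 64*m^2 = -32*a^3 + a^2*(-104*m - 20) + a*(-32*m^2 - 80*m) + 96*m^3 - 80*m^2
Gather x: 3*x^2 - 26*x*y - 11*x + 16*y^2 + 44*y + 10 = 3*x^2 + x*(-26*y - 11) + 16*y^2 + 44*y + 10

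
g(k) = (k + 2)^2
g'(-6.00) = -8.00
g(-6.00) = 16.00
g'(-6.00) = -8.00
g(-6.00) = 16.00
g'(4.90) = 13.80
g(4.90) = 47.61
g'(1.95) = 7.90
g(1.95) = 15.60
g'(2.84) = 9.68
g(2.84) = 23.43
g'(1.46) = 6.92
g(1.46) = 11.97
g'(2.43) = 8.86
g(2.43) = 19.62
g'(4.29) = 12.58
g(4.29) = 39.56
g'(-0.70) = 2.60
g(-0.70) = 1.69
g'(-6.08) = -8.16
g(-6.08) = 16.65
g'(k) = 2*k + 4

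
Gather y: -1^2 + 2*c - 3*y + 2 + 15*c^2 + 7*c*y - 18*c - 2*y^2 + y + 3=15*c^2 - 16*c - 2*y^2 + y*(7*c - 2) + 4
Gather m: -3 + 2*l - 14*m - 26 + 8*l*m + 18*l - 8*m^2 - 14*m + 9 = 20*l - 8*m^2 + m*(8*l - 28) - 20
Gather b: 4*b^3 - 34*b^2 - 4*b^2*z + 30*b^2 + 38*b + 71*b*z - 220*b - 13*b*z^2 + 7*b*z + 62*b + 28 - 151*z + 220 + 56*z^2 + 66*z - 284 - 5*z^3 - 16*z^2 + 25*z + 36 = 4*b^3 + b^2*(-4*z - 4) + b*(-13*z^2 + 78*z - 120) - 5*z^3 + 40*z^2 - 60*z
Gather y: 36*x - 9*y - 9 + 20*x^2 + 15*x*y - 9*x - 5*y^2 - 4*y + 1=20*x^2 + 27*x - 5*y^2 + y*(15*x - 13) - 8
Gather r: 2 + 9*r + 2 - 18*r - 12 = -9*r - 8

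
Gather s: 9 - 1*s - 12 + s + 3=0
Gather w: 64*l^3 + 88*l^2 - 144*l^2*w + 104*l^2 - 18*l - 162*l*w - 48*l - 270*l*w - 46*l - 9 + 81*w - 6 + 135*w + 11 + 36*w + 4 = 64*l^3 + 192*l^2 - 112*l + w*(-144*l^2 - 432*l + 252)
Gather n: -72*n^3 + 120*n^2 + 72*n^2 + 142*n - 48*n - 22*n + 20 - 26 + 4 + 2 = -72*n^3 + 192*n^2 + 72*n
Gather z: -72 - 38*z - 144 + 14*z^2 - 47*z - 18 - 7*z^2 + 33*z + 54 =7*z^2 - 52*z - 180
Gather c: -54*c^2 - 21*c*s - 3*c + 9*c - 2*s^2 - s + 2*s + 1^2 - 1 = -54*c^2 + c*(6 - 21*s) - 2*s^2 + s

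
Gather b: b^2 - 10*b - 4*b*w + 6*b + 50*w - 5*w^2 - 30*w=b^2 + b*(-4*w - 4) - 5*w^2 + 20*w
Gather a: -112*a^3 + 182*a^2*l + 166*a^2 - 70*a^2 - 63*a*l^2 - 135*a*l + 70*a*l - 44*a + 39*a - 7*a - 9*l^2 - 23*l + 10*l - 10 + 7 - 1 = -112*a^3 + a^2*(182*l + 96) + a*(-63*l^2 - 65*l - 12) - 9*l^2 - 13*l - 4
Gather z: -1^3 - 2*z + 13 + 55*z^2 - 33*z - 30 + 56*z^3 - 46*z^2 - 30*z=56*z^3 + 9*z^2 - 65*z - 18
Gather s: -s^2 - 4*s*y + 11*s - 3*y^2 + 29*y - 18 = -s^2 + s*(11 - 4*y) - 3*y^2 + 29*y - 18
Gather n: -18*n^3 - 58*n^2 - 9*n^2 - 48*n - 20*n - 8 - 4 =-18*n^3 - 67*n^2 - 68*n - 12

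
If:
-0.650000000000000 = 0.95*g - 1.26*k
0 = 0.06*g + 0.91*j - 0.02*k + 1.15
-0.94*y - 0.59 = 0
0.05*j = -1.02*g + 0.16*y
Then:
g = -0.04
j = -1.25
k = 0.49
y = -0.63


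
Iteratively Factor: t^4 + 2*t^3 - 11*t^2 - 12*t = (t)*(t^3 + 2*t^2 - 11*t - 12) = t*(t + 4)*(t^2 - 2*t - 3) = t*(t + 1)*(t + 4)*(t - 3)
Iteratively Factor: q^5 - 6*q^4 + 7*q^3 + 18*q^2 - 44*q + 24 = (q - 1)*(q^4 - 5*q^3 + 2*q^2 + 20*q - 24) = (q - 3)*(q - 1)*(q^3 - 2*q^2 - 4*q + 8) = (q - 3)*(q - 2)*(q - 1)*(q^2 - 4) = (q - 3)*(q - 2)^2*(q - 1)*(q + 2)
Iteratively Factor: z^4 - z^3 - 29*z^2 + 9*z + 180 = (z - 5)*(z^3 + 4*z^2 - 9*z - 36) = (z - 5)*(z + 4)*(z^2 - 9) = (z - 5)*(z - 3)*(z + 4)*(z + 3)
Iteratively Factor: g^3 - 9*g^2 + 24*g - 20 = (g - 2)*(g^2 - 7*g + 10) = (g - 2)^2*(g - 5)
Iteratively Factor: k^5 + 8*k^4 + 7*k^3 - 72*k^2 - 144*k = (k + 4)*(k^4 + 4*k^3 - 9*k^2 - 36*k) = (k + 3)*(k + 4)*(k^3 + k^2 - 12*k) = (k - 3)*(k + 3)*(k + 4)*(k^2 + 4*k) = (k - 3)*(k + 3)*(k + 4)^2*(k)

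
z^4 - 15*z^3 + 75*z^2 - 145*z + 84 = (z - 7)*(z - 4)*(z - 3)*(z - 1)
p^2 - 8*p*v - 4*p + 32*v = (p - 4)*(p - 8*v)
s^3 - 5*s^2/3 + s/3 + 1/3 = (s - 1)^2*(s + 1/3)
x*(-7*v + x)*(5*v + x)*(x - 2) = -35*v^2*x^2 + 70*v^2*x - 2*v*x^3 + 4*v*x^2 + x^4 - 2*x^3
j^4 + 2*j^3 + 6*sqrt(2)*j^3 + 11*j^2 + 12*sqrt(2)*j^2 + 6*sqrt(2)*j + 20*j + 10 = (j + 1)^2*(j + sqrt(2))*(j + 5*sqrt(2))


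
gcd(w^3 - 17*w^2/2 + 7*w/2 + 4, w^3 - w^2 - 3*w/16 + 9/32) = w + 1/2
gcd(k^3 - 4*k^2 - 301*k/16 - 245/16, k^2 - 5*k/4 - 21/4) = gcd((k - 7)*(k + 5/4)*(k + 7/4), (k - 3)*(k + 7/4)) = k + 7/4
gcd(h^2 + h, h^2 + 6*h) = h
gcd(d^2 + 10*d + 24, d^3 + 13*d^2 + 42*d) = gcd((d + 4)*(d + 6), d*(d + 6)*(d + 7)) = d + 6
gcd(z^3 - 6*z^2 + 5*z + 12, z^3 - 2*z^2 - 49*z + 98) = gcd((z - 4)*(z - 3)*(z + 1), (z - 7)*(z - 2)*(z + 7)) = 1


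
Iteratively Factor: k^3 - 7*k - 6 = (k + 1)*(k^2 - k - 6) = (k - 3)*(k + 1)*(k + 2)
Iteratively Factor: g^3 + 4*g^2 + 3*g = (g + 3)*(g^2 + g) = (g + 1)*(g + 3)*(g)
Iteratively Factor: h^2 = (h)*(h)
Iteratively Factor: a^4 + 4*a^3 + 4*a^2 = (a + 2)*(a^3 + 2*a^2) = a*(a + 2)*(a^2 + 2*a) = a^2*(a + 2)*(a + 2)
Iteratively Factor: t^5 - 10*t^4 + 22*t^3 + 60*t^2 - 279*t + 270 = (t - 3)*(t^4 - 7*t^3 + t^2 + 63*t - 90) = (t - 3)*(t - 2)*(t^3 - 5*t^2 - 9*t + 45) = (t - 5)*(t - 3)*(t - 2)*(t^2 - 9) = (t - 5)*(t - 3)*(t - 2)*(t + 3)*(t - 3)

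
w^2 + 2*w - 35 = (w - 5)*(w + 7)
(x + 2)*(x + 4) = x^2 + 6*x + 8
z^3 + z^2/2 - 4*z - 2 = (z - 2)*(z + 1/2)*(z + 2)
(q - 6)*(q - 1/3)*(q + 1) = q^3 - 16*q^2/3 - 13*q/3 + 2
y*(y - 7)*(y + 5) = y^3 - 2*y^2 - 35*y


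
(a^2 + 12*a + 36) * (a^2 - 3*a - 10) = a^4 + 9*a^3 - 10*a^2 - 228*a - 360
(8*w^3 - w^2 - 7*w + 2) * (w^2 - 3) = 8*w^5 - w^4 - 31*w^3 + 5*w^2 + 21*w - 6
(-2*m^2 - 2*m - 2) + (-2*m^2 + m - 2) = -4*m^2 - m - 4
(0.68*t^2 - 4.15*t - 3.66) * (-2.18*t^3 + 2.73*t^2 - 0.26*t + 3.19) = -1.4824*t^5 + 10.9034*t^4 - 3.5275*t^3 - 6.7436*t^2 - 12.2869*t - 11.6754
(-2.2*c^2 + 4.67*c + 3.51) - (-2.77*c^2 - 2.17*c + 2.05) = 0.57*c^2 + 6.84*c + 1.46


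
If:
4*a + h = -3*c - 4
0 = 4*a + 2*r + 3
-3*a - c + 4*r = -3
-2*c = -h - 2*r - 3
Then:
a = -11/47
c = -20/47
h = -84/47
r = -97/94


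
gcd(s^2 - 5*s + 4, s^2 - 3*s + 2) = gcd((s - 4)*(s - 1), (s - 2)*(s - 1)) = s - 1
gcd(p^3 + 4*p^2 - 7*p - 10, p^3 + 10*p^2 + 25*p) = p + 5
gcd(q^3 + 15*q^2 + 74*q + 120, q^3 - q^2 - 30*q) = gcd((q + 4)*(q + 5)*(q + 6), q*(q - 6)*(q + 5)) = q + 5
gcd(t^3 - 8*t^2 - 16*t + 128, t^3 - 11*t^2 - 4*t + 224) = t^2 - 4*t - 32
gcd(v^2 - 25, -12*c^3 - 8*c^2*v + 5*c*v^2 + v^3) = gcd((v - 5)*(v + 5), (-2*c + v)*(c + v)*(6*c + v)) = 1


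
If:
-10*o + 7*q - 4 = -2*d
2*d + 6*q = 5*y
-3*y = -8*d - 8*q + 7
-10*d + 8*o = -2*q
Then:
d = 489/1108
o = 719/2216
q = 1007/1108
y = 351/277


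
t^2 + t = t*(t + 1)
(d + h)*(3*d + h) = 3*d^2 + 4*d*h + h^2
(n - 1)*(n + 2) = n^2 + n - 2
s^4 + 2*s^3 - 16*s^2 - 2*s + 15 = (s - 3)*(s - 1)*(s + 1)*(s + 5)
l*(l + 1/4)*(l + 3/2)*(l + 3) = l^4 + 19*l^3/4 + 45*l^2/8 + 9*l/8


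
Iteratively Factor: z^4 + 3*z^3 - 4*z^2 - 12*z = (z - 2)*(z^3 + 5*z^2 + 6*z) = z*(z - 2)*(z^2 + 5*z + 6) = z*(z - 2)*(z + 3)*(z + 2)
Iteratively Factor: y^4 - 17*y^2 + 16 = (y + 4)*(y^3 - 4*y^2 - y + 4) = (y + 1)*(y + 4)*(y^2 - 5*y + 4) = (y - 4)*(y + 1)*(y + 4)*(y - 1)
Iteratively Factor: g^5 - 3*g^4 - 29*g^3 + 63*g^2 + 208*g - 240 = (g + 4)*(g^4 - 7*g^3 - g^2 + 67*g - 60) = (g - 1)*(g + 4)*(g^3 - 6*g^2 - 7*g + 60) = (g - 4)*(g - 1)*(g + 4)*(g^2 - 2*g - 15) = (g - 5)*(g - 4)*(g - 1)*(g + 4)*(g + 3)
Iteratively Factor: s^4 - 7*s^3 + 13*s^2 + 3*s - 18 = (s + 1)*(s^3 - 8*s^2 + 21*s - 18) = (s - 3)*(s + 1)*(s^2 - 5*s + 6) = (s - 3)*(s - 2)*(s + 1)*(s - 3)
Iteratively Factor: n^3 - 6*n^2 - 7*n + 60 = (n - 5)*(n^2 - n - 12) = (n - 5)*(n + 3)*(n - 4)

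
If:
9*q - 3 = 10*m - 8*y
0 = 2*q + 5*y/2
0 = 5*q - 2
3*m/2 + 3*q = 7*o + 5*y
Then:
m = -49/250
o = 179/500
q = 2/5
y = -8/25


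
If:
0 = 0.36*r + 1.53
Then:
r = -4.25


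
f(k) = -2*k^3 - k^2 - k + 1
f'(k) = -6*k^2 - 2*k - 1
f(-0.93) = 2.67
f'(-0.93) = -4.33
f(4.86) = -257.06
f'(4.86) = -152.44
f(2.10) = -24.03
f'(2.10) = -31.66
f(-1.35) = 5.45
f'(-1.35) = -9.24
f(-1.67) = 9.20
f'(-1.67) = -14.39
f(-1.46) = 6.55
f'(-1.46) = -10.87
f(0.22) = 0.71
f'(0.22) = -1.73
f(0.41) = 0.28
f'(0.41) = -2.83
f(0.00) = 1.00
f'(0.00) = -1.00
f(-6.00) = 403.00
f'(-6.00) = -205.00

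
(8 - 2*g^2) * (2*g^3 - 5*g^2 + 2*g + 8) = -4*g^5 + 10*g^4 + 12*g^3 - 56*g^2 + 16*g + 64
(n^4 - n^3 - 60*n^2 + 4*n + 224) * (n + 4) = n^5 + 3*n^4 - 64*n^3 - 236*n^2 + 240*n + 896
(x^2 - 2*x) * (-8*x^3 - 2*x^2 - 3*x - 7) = -8*x^5 + 14*x^4 + x^3 - x^2 + 14*x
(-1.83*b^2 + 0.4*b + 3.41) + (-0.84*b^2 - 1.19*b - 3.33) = -2.67*b^2 - 0.79*b + 0.0800000000000001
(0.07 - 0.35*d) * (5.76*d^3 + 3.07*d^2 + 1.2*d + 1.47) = -2.016*d^4 - 0.6713*d^3 - 0.2051*d^2 - 0.4305*d + 0.1029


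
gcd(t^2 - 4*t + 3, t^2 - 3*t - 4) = 1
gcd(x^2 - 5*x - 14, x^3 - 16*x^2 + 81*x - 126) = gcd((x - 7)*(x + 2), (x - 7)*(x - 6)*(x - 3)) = x - 7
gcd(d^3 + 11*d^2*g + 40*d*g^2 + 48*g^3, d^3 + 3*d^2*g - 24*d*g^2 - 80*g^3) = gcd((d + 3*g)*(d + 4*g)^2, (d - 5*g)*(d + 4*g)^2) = d^2 + 8*d*g + 16*g^2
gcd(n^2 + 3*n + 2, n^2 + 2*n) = n + 2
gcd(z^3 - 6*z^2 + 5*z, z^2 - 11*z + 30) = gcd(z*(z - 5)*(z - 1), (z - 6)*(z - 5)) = z - 5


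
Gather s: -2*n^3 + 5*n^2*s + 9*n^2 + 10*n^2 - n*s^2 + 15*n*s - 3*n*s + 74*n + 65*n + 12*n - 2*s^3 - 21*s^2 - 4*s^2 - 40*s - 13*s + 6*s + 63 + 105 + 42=-2*n^3 + 19*n^2 + 151*n - 2*s^3 + s^2*(-n - 25) + s*(5*n^2 + 12*n - 47) + 210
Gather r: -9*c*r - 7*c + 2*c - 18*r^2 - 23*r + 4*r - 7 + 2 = -5*c - 18*r^2 + r*(-9*c - 19) - 5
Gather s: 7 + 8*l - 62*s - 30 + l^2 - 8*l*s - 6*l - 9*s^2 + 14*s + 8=l^2 + 2*l - 9*s^2 + s*(-8*l - 48) - 15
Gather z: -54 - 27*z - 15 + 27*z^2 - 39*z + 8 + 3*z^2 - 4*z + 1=30*z^2 - 70*z - 60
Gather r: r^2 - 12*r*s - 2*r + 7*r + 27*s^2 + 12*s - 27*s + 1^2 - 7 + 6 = r^2 + r*(5 - 12*s) + 27*s^2 - 15*s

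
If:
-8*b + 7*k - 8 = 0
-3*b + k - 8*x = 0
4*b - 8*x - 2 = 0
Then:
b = 22/41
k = 72/41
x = 3/164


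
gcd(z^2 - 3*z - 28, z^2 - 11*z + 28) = z - 7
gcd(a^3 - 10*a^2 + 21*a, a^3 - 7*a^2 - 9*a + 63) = a^2 - 10*a + 21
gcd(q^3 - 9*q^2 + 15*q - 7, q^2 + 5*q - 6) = q - 1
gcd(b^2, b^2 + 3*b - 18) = 1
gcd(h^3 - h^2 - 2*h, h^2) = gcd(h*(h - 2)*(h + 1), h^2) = h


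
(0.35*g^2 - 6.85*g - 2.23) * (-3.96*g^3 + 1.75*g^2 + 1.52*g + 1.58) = -1.386*g^5 + 27.7385*g^4 - 2.6247*g^3 - 13.7615*g^2 - 14.2126*g - 3.5234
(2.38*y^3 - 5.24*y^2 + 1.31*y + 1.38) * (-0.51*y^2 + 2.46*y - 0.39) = -1.2138*y^5 + 8.5272*y^4 - 14.4867*y^3 + 4.5624*y^2 + 2.8839*y - 0.5382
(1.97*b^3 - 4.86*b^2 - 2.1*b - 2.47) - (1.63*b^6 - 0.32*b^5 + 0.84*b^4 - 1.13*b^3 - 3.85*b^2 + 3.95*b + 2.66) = -1.63*b^6 + 0.32*b^5 - 0.84*b^4 + 3.1*b^3 - 1.01*b^2 - 6.05*b - 5.13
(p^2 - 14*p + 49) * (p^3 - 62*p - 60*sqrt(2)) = p^5 - 14*p^4 - 13*p^3 - 60*sqrt(2)*p^2 + 868*p^2 - 3038*p + 840*sqrt(2)*p - 2940*sqrt(2)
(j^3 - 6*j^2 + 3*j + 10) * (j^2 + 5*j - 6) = j^5 - j^4 - 33*j^3 + 61*j^2 + 32*j - 60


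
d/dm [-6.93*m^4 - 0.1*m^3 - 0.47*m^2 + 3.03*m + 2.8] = -27.72*m^3 - 0.3*m^2 - 0.94*m + 3.03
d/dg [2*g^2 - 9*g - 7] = 4*g - 9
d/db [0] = 0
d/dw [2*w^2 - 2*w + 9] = 4*w - 2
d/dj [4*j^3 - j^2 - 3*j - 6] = 12*j^2 - 2*j - 3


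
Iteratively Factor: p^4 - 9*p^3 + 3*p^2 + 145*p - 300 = (p - 5)*(p^3 - 4*p^2 - 17*p + 60) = (p - 5)*(p + 4)*(p^2 - 8*p + 15) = (p - 5)*(p - 3)*(p + 4)*(p - 5)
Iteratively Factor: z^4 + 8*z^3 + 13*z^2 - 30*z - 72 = (z - 2)*(z^3 + 10*z^2 + 33*z + 36) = (z - 2)*(z + 4)*(z^2 + 6*z + 9) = (z - 2)*(z + 3)*(z + 4)*(z + 3)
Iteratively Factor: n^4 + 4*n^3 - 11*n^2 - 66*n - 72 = (n + 3)*(n^3 + n^2 - 14*n - 24) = (n + 3)^2*(n^2 - 2*n - 8) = (n - 4)*(n + 3)^2*(n + 2)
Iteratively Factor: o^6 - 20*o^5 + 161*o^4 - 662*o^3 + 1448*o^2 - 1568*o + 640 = (o - 2)*(o^5 - 18*o^4 + 125*o^3 - 412*o^2 + 624*o - 320) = (o - 2)*(o - 1)*(o^4 - 17*o^3 + 108*o^2 - 304*o + 320) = (o - 5)*(o - 2)*(o - 1)*(o^3 - 12*o^2 + 48*o - 64) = (o - 5)*(o - 4)*(o - 2)*(o - 1)*(o^2 - 8*o + 16) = (o - 5)*(o - 4)^2*(o - 2)*(o - 1)*(o - 4)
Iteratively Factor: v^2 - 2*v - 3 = (v + 1)*(v - 3)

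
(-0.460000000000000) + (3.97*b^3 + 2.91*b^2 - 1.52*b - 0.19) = 3.97*b^3 + 2.91*b^2 - 1.52*b - 0.65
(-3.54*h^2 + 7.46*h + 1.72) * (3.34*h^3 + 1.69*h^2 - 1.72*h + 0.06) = -11.8236*h^5 + 18.9338*h^4 + 24.441*h^3 - 10.1368*h^2 - 2.5108*h + 0.1032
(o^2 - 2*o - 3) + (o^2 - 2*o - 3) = 2*o^2 - 4*o - 6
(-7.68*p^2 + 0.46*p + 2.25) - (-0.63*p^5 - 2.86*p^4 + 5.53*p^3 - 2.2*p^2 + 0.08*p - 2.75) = 0.63*p^5 + 2.86*p^4 - 5.53*p^3 - 5.48*p^2 + 0.38*p + 5.0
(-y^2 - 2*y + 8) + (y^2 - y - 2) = 6 - 3*y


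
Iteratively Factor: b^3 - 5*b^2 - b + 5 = (b - 5)*(b^2 - 1) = (b - 5)*(b - 1)*(b + 1)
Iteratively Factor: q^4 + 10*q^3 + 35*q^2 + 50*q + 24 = (q + 1)*(q^3 + 9*q^2 + 26*q + 24) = (q + 1)*(q + 4)*(q^2 + 5*q + 6) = (q + 1)*(q + 2)*(q + 4)*(q + 3)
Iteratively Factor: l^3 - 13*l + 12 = (l + 4)*(l^2 - 4*l + 3) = (l - 1)*(l + 4)*(l - 3)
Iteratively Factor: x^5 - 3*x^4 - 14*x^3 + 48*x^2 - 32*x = (x - 1)*(x^4 - 2*x^3 - 16*x^2 + 32*x) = (x - 2)*(x - 1)*(x^3 - 16*x) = x*(x - 2)*(x - 1)*(x^2 - 16) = x*(x - 4)*(x - 2)*(x - 1)*(x + 4)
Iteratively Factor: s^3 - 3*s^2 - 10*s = (s)*(s^2 - 3*s - 10) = s*(s - 5)*(s + 2)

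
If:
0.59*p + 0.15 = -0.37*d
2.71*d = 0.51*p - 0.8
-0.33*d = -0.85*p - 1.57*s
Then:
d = -0.31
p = -0.06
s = -0.03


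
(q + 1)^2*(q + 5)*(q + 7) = q^4 + 14*q^3 + 60*q^2 + 82*q + 35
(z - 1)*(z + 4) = z^2 + 3*z - 4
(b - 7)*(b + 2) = b^2 - 5*b - 14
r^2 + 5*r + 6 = (r + 2)*(r + 3)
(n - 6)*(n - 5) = n^2 - 11*n + 30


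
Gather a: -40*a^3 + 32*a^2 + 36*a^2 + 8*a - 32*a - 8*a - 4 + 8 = -40*a^3 + 68*a^2 - 32*a + 4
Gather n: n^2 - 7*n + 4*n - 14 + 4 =n^2 - 3*n - 10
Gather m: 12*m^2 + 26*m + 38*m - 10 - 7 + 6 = 12*m^2 + 64*m - 11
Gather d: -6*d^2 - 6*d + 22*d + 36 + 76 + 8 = -6*d^2 + 16*d + 120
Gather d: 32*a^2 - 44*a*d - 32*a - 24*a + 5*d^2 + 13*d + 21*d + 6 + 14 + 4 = 32*a^2 - 56*a + 5*d^2 + d*(34 - 44*a) + 24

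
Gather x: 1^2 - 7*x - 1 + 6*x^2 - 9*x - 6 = 6*x^2 - 16*x - 6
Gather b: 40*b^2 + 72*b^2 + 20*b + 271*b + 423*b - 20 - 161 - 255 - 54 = 112*b^2 + 714*b - 490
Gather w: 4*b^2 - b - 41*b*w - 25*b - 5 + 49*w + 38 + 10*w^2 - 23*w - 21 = 4*b^2 - 26*b + 10*w^2 + w*(26 - 41*b) + 12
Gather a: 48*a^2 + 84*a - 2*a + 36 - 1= 48*a^2 + 82*a + 35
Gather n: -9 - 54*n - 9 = -54*n - 18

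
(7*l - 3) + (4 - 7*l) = 1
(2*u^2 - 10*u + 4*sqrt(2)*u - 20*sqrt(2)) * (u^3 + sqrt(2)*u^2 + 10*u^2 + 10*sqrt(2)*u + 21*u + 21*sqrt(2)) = 2*u^5 + 6*sqrt(2)*u^4 + 10*u^4 - 50*u^3 + 30*sqrt(2)*u^3 - 174*sqrt(2)*u^2 - 170*u^2 - 630*sqrt(2)*u - 232*u - 840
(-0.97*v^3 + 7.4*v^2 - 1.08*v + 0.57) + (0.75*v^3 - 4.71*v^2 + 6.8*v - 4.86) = -0.22*v^3 + 2.69*v^2 + 5.72*v - 4.29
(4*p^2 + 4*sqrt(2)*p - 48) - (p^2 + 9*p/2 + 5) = 3*p^2 - 9*p/2 + 4*sqrt(2)*p - 53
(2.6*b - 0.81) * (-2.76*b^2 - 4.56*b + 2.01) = -7.176*b^3 - 9.6204*b^2 + 8.9196*b - 1.6281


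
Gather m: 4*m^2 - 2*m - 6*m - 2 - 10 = 4*m^2 - 8*m - 12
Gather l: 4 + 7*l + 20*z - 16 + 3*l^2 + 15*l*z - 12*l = 3*l^2 + l*(15*z - 5) + 20*z - 12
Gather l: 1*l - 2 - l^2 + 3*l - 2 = -l^2 + 4*l - 4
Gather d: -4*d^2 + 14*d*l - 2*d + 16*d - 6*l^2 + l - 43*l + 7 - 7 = -4*d^2 + d*(14*l + 14) - 6*l^2 - 42*l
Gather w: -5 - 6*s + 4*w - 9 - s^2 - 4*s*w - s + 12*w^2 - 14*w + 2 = -s^2 - 7*s + 12*w^2 + w*(-4*s - 10) - 12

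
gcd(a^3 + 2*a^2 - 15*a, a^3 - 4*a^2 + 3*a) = a^2 - 3*a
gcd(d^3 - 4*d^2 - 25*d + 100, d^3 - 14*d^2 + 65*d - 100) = d^2 - 9*d + 20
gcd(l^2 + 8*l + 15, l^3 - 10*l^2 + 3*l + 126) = l + 3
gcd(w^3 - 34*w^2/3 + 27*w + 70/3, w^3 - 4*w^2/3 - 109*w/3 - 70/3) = w^2 - 19*w/3 - 14/3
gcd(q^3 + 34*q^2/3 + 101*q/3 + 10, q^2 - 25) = q + 5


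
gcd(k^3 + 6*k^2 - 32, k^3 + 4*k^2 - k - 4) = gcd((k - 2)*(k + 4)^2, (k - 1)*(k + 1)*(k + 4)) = k + 4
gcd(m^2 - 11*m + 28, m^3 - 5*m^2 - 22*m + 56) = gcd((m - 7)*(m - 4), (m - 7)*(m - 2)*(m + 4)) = m - 7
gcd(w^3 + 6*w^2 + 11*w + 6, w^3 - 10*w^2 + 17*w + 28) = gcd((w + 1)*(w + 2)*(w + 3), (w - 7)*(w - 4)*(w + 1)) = w + 1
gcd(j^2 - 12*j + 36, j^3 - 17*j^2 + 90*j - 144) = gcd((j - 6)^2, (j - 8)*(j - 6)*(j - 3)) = j - 6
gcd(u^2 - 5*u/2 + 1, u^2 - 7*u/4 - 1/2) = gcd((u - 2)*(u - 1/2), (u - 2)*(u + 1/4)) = u - 2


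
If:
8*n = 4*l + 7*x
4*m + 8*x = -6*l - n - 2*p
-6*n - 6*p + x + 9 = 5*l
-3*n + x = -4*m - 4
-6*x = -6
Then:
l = -97/64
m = -595/512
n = 15/128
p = 45/16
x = 1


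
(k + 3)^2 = k^2 + 6*k + 9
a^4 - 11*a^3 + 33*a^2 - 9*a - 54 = (a - 6)*(a - 3)^2*(a + 1)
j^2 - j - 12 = (j - 4)*(j + 3)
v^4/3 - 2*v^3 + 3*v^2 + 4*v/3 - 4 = (v/3 + 1/3)*(v - 3)*(v - 2)^2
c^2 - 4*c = c*(c - 4)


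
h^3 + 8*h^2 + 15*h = h*(h + 3)*(h + 5)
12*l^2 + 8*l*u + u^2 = (2*l + u)*(6*l + u)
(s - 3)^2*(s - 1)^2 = s^4 - 8*s^3 + 22*s^2 - 24*s + 9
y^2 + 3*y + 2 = (y + 1)*(y + 2)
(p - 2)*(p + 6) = p^2 + 4*p - 12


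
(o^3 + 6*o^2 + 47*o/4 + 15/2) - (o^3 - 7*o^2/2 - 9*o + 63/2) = 19*o^2/2 + 83*o/4 - 24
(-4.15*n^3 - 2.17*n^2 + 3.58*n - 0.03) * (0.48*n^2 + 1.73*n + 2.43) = -1.992*n^5 - 8.2211*n^4 - 12.1202*n^3 + 0.9059*n^2 + 8.6475*n - 0.0729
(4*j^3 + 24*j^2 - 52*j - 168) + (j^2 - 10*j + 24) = 4*j^3 + 25*j^2 - 62*j - 144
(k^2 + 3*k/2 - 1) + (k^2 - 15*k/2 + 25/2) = 2*k^2 - 6*k + 23/2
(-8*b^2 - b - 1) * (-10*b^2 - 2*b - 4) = 80*b^4 + 26*b^3 + 44*b^2 + 6*b + 4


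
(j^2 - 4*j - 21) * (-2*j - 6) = -2*j^3 + 2*j^2 + 66*j + 126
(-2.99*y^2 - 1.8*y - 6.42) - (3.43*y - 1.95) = -2.99*y^2 - 5.23*y - 4.47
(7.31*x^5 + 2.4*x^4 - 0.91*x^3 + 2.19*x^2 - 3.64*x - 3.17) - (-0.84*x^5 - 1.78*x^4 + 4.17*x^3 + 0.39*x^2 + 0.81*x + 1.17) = 8.15*x^5 + 4.18*x^4 - 5.08*x^3 + 1.8*x^2 - 4.45*x - 4.34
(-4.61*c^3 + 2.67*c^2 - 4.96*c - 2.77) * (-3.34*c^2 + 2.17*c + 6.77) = 15.3974*c^5 - 18.9215*c^4 - 8.8494*c^3 + 16.5645*c^2 - 39.5901*c - 18.7529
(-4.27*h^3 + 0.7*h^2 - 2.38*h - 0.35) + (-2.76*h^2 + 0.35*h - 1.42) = -4.27*h^3 - 2.06*h^2 - 2.03*h - 1.77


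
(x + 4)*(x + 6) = x^2 + 10*x + 24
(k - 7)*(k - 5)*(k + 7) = k^3 - 5*k^2 - 49*k + 245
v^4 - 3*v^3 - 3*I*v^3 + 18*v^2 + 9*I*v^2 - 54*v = v*(v - 3)*(v - 6*I)*(v + 3*I)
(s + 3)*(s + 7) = s^2 + 10*s + 21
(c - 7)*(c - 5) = c^2 - 12*c + 35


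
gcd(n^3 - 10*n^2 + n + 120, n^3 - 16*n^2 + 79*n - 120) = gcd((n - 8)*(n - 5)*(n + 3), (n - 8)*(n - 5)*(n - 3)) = n^2 - 13*n + 40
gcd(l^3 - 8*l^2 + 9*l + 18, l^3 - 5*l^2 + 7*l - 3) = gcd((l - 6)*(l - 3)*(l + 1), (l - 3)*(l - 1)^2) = l - 3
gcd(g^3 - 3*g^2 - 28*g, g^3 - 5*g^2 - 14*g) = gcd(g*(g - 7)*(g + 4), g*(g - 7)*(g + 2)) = g^2 - 7*g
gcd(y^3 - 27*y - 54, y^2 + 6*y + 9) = y^2 + 6*y + 9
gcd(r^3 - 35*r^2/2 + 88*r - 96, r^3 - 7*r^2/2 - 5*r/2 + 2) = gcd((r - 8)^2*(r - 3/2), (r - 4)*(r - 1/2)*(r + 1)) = 1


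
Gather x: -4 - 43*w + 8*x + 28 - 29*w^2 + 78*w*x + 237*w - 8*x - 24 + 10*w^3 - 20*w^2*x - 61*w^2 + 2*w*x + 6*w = 10*w^3 - 90*w^2 + 200*w + x*(-20*w^2 + 80*w)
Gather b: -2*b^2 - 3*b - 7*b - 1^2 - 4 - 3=-2*b^2 - 10*b - 8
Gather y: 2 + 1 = 3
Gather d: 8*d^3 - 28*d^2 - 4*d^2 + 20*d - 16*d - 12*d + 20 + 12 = 8*d^3 - 32*d^2 - 8*d + 32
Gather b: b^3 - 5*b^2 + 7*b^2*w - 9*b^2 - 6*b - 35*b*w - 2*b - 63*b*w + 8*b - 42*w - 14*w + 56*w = b^3 + b^2*(7*w - 14) - 98*b*w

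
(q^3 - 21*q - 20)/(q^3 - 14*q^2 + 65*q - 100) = (q^2 + 5*q + 4)/(q^2 - 9*q + 20)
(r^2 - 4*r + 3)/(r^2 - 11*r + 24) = (r - 1)/(r - 8)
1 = 1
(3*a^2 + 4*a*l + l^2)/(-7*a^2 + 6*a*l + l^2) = (3*a^2 + 4*a*l + l^2)/(-7*a^2 + 6*a*l + l^2)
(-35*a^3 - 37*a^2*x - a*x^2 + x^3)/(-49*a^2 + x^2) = (5*a^2 + 6*a*x + x^2)/(7*a + x)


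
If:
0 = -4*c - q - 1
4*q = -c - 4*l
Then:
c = -q/4 - 1/4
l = 1/16 - 15*q/16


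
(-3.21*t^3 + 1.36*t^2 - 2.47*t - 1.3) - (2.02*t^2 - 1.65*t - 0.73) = -3.21*t^3 - 0.66*t^2 - 0.82*t - 0.57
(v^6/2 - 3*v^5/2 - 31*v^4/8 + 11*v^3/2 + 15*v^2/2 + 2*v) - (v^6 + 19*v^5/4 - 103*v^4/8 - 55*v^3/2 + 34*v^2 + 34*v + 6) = -v^6/2 - 25*v^5/4 + 9*v^4 + 33*v^3 - 53*v^2/2 - 32*v - 6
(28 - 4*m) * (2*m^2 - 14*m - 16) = -8*m^3 + 112*m^2 - 328*m - 448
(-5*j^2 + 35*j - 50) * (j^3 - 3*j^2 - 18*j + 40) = -5*j^5 + 50*j^4 - 65*j^3 - 680*j^2 + 2300*j - 2000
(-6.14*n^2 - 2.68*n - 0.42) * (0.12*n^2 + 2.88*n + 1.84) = -0.7368*n^4 - 18.0048*n^3 - 19.0664*n^2 - 6.1408*n - 0.7728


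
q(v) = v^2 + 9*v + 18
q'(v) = 2*v + 9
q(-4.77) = -2.18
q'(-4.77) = -0.54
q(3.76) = 65.98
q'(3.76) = 16.52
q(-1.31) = 7.93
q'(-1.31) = 6.38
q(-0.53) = 13.51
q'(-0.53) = 7.94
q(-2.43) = 2.03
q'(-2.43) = 4.14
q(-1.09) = 9.38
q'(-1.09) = 6.82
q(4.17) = 72.92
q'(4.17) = 17.34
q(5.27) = 93.20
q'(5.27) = 19.54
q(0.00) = 18.00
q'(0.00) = 9.00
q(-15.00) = 108.00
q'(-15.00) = -21.00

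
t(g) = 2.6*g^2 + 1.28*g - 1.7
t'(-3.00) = -14.32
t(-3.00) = 17.86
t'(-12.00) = -61.12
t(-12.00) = 357.34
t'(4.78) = 26.14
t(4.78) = 63.82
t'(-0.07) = 0.92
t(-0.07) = -1.78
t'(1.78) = 10.54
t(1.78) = 8.82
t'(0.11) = 1.85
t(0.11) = -1.53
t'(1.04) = 6.69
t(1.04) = 2.44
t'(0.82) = 5.54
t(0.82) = 1.10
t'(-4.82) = -23.78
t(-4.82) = 52.53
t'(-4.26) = -20.87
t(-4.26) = 40.03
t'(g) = 5.2*g + 1.28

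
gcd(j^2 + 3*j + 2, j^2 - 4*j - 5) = j + 1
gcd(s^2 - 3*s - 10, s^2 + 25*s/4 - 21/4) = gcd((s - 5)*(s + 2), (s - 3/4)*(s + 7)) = 1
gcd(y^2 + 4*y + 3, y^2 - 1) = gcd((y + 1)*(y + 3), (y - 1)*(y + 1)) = y + 1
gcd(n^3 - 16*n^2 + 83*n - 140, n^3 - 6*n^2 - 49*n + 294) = n - 7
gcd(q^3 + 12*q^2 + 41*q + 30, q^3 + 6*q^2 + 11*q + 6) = q + 1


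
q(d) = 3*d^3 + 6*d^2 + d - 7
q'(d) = 9*d^2 + 12*d + 1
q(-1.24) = -4.73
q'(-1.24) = -0.04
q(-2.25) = -13.05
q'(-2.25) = 19.56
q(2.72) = 100.48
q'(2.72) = 100.23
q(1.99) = 42.39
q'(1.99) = 60.52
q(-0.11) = -7.04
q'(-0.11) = -0.21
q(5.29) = 610.30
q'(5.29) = 316.34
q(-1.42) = -4.91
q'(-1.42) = 2.11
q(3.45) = 191.06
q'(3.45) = 149.52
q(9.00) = 2675.00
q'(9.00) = 838.00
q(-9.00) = -1717.00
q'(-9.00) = 622.00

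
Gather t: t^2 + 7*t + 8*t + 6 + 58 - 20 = t^2 + 15*t + 44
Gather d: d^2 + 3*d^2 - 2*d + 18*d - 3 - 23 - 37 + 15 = 4*d^2 + 16*d - 48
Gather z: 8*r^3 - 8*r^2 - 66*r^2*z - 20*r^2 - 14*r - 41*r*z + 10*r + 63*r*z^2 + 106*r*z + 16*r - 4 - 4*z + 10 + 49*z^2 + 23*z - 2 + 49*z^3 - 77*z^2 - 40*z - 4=8*r^3 - 28*r^2 + 12*r + 49*z^3 + z^2*(63*r - 28) + z*(-66*r^2 + 65*r - 21)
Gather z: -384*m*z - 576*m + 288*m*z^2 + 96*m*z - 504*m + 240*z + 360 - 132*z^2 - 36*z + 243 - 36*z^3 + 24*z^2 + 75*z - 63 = -1080*m - 36*z^3 + z^2*(288*m - 108) + z*(279 - 288*m) + 540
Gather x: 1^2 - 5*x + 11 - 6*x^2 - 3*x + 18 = -6*x^2 - 8*x + 30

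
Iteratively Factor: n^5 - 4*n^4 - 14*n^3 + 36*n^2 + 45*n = (n + 1)*(n^4 - 5*n^3 - 9*n^2 + 45*n) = n*(n + 1)*(n^3 - 5*n^2 - 9*n + 45) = n*(n - 5)*(n + 1)*(n^2 - 9) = n*(n - 5)*(n + 1)*(n + 3)*(n - 3)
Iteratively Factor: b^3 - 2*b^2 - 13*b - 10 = (b - 5)*(b^2 + 3*b + 2) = (b - 5)*(b + 1)*(b + 2)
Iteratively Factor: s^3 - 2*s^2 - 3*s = (s - 3)*(s^2 + s) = (s - 3)*(s + 1)*(s)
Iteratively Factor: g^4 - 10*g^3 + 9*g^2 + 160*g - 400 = (g - 5)*(g^3 - 5*g^2 - 16*g + 80) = (g - 5)^2*(g^2 - 16) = (g - 5)^2*(g + 4)*(g - 4)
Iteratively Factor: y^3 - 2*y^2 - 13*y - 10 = (y + 1)*(y^2 - 3*y - 10) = (y - 5)*(y + 1)*(y + 2)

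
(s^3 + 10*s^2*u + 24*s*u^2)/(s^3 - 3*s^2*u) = (s^2 + 10*s*u + 24*u^2)/(s*(s - 3*u))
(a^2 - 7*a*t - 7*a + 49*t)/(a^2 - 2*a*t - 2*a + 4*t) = (a^2 - 7*a*t - 7*a + 49*t)/(a^2 - 2*a*t - 2*a + 4*t)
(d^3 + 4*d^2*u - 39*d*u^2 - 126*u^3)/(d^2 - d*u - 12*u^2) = (-d^2 - d*u + 42*u^2)/(-d + 4*u)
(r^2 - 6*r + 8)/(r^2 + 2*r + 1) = (r^2 - 6*r + 8)/(r^2 + 2*r + 1)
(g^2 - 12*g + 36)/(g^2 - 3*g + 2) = (g^2 - 12*g + 36)/(g^2 - 3*g + 2)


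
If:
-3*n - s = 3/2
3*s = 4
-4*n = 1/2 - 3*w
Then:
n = -17/18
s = 4/3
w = -59/54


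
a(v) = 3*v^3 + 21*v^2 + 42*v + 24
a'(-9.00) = 393.00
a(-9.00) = -840.00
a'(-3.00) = -3.00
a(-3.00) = 6.00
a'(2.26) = 182.89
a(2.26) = 260.81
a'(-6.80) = 172.56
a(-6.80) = -233.86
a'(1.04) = 95.41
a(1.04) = 93.77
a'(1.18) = 104.09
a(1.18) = 107.73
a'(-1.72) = -3.61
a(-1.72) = -1.38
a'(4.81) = 452.24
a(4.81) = 1045.73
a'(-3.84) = 13.43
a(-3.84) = 2.51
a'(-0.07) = 39.10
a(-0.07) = 21.16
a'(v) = 9*v^2 + 42*v + 42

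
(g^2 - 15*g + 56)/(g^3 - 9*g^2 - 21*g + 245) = (g - 8)/(g^2 - 2*g - 35)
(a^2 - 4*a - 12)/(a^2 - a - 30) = (a + 2)/(a + 5)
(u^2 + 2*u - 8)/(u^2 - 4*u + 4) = (u + 4)/(u - 2)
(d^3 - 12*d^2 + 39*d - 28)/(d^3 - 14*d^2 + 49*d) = (d^2 - 5*d + 4)/(d*(d - 7))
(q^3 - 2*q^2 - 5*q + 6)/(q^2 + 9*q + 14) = (q^2 - 4*q + 3)/(q + 7)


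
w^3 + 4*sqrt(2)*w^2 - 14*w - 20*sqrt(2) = (w - 2*sqrt(2))*(w + sqrt(2))*(w + 5*sqrt(2))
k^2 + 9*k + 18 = (k + 3)*(k + 6)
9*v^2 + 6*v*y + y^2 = (3*v + y)^2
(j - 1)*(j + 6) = j^2 + 5*j - 6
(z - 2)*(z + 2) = z^2 - 4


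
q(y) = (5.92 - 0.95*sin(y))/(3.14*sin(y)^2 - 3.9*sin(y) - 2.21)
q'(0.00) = 5.16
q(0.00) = -2.68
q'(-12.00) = 0.45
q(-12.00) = -1.59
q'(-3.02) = -10.33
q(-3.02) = -3.57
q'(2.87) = -1.62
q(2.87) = -1.87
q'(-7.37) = 2.05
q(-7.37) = 1.83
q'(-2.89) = -30.74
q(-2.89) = -5.89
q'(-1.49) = 0.23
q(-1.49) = 1.43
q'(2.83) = -1.38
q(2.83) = -1.81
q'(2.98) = -2.51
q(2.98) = -2.09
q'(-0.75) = 10.44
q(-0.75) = 3.44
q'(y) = (5.92 - 0.95*sin(y))*(-6.28*sin(y)*cos(y) + 3.9*cos(y))/(3.14*sin(y)^2 - 3.9*sin(y) - 2.21)^2 - 0.95*cos(y)/(3.14*sin(y)^2 - 3.9*sin(y) - 2.21)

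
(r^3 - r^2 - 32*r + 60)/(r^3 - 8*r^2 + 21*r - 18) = (r^2 + r - 30)/(r^2 - 6*r + 9)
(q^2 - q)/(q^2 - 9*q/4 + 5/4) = 4*q/(4*q - 5)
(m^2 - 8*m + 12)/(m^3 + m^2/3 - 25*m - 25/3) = 3*(m^2 - 8*m + 12)/(3*m^3 + m^2 - 75*m - 25)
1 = 1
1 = 1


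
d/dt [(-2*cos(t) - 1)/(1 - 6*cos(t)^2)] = 2*(6*cos(t)^2 + 6*cos(t) + 1)*sin(t)/(6*sin(t)^2 - 5)^2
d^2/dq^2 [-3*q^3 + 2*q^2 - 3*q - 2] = 4 - 18*q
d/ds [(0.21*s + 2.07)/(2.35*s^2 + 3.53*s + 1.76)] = (0.4935*s^2 + 0.7413*s - (0.21*s + 2.07)*(4.7*s + 3.53) + 0.3696)/(2.35*s^2 + 3.53*s + 1.76)^2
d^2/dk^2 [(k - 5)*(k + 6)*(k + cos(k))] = -k^2*cos(k) - 4*k*sin(k) - k*cos(k) + 6*k - 2*sin(k) + 32*cos(k) + 2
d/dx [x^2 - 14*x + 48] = 2*x - 14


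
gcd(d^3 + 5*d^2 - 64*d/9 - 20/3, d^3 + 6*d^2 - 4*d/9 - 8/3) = d^2 + 20*d/3 + 4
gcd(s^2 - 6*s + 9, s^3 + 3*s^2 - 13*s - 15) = s - 3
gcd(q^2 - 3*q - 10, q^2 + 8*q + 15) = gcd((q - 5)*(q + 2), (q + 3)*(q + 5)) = 1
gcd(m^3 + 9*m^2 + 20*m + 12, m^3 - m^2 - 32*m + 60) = m + 6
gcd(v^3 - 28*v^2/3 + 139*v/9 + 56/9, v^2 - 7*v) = v - 7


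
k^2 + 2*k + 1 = (k + 1)^2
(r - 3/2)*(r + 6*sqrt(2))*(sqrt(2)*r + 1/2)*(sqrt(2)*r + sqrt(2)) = 2*r^4 - r^3 + 25*sqrt(2)*r^3/2 - 25*sqrt(2)*r^2/4 + 3*r^2 - 75*sqrt(2)*r/4 - 3*r - 9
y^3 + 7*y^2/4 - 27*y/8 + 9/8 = (y - 3/4)*(y - 1/2)*(y + 3)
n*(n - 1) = n^2 - n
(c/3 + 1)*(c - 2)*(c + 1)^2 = c^4/3 + c^3 - c^2 - 11*c/3 - 2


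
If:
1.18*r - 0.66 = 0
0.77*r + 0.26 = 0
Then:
No Solution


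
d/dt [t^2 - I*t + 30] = 2*t - I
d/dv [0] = 0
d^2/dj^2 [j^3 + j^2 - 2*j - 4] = 6*j + 2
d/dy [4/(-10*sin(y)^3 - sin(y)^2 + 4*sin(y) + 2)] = 8*(15*sin(y)^2 + sin(y) - 2)*cos(y)/(10*sin(y)^3 + sin(y)^2 - 4*sin(y) - 2)^2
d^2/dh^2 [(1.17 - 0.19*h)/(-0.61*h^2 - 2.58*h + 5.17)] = ((0.447 - 0.6954*h)*(0.61*h^2 + 2.58*h - 5.17) + (0.19*h - 1.17)*(1.22*h + 2.58)*(2.44*h + 5.16))/(0.61*h^2 + 2.58*h - 5.17)^3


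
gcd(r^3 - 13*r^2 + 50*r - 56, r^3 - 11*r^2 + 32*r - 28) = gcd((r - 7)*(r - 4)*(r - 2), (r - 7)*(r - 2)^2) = r^2 - 9*r + 14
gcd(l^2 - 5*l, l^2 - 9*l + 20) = l - 5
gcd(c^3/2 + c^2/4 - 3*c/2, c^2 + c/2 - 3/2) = 1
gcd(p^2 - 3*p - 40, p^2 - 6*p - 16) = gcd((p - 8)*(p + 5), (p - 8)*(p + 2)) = p - 8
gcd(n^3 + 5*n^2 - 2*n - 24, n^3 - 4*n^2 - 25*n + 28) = n + 4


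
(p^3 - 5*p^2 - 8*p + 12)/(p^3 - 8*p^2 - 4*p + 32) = (p^2 - 7*p + 6)/(p^2 - 10*p + 16)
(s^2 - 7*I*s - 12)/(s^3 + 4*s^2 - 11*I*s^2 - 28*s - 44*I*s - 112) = (s - 3*I)/(s^2 + s*(4 - 7*I) - 28*I)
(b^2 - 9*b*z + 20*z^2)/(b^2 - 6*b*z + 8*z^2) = (-b + 5*z)/(-b + 2*z)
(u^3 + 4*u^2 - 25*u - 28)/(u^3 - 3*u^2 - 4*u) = (u + 7)/u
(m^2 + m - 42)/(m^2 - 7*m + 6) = (m + 7)/(m - 1)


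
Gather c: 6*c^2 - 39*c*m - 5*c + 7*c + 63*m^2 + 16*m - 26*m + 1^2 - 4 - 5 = 6*c^2 + c*(2 - 39*m) + 63*m^2 - 10*m - 8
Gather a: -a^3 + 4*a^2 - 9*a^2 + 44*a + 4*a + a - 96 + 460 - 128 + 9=-a^3 - 5*a^2 + 49*a + 245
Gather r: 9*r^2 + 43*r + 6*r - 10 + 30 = 9*r^2 + 49*r + 20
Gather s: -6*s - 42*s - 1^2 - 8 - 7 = -48*s - 16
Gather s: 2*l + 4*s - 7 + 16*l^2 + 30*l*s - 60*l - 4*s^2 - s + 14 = 16*l^2 - 58*l - 4*s^2 + s*(30*l + 3) + 7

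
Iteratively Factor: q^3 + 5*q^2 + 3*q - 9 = (q + 3)*(q^2 + 2*q - 3) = (q + 3)^2*(q - 1)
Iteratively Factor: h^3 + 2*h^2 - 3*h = (h - 1)*(h^2 + 3*h) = (h - 1)*(h + 3)*(h)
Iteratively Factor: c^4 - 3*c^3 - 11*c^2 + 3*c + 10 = (c + 2)*(c^3 - 5*c^2 - c + 5) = (c - 1)*(c + 2)*(c^2 - 4*c - 5) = (c - 5)*(c - 1)*(c + 2)*(c + 1)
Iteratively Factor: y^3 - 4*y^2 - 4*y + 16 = (y - 4)*(y^2 - 4) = (y - 4)*(y + 2)*(y - 2)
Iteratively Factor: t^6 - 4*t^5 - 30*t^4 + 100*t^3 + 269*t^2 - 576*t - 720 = (t + 1)*(t^5 - 5*t^4 - 25*t^3 + 125*t^2 + 144*t - 720) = (t - 4)*(t + 1)*(t^4 - t^3 - 29*t^2 + 9*t + 180) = (t - 5)*(t - 4)*(t + 1)*(t^3 + 4*t^2 - 9*t - 36) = (t - 5)*(t - 4)*(t + 1)*(t + 4)*(t^2 - 9) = (t - 5)*(t - 4)*(t - 3)*(t + 1)*(t + 4)*(t + 3)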